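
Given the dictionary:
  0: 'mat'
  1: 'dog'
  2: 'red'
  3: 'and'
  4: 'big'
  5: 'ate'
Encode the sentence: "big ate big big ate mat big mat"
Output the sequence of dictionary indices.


Look up each word in the dictionary:
  'big' -> 4
  'ate' -> 5
  'big' -> 4
  'big' -> 4
  'ate' -> 5
  'mat' -> 0
  'big' -> 4
  'mat' -> 0

Encoded: [4, 5, 4, 4, 5, 0, 4, 0]


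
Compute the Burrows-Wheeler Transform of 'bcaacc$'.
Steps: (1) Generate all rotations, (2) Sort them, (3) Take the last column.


Rotations (sorted):
  0: $bcaacc -> last char: c
  1: aacc$bc -> last char: c
  2: acc$bca -> last char: a
  3: bcaacc$ -> last char: $
  4: c$bcaac -> last char: c
  5: caacc$b -> last char: b
  6: cc$bcaa -> last char: a


BWT = cca$cba


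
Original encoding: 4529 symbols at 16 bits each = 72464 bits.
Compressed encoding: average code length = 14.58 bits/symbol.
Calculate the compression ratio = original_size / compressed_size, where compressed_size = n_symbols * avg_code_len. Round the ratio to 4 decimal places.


original_size = n_symbols * orig_bits = 4529 * 16 = 72464 bits
compressed_size = n_symbols * avg_code_len = 4529 * 14.58 = 66032.82 bits
ratio = original_size / compressed_size = 72464 / 66032.82 = 1.0974

Compression ratio = 1.0974


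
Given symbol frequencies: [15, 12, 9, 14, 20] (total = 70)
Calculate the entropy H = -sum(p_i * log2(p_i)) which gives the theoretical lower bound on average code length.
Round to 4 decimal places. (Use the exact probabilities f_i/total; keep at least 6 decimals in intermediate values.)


Per-symbol terms -p_i * log2(p_i) with p_i = f_i/70:
  p = 15/70 = 0.214286: log2(p) = -2.222392, -p*log2(p) = 0.476227
  p = 12/70 = 0.171429: log2(p) = -2.544321, -p*log2(p) = 0.436169
  p = 9/70 = 0.128571: log2(p) = -2.959358, -p*log2(p) = 0.380489
  p = 14/70 = 0.200000: log2(p) = -2.321928, -p*log2(p) = 0.464386
  p = 20/70 = 0.285714: log2(p) = -1.807355, -p*log2(p) = 0.516387
H = 0.476227 + 0.436169 + 0.380489 + 0.464386 + 0.516387 = 2.273658

H = 2.2737 bits/symbol


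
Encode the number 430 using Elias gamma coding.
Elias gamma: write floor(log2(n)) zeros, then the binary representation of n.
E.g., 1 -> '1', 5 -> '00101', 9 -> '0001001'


num_bits = floor(log2(430)) + 1 = 9
leading_zeros = num_bits - 1 = 8
binary(430) = 110101110

Elias gamma(430) = '00000000' + '110101110' = 00000000110101110 (17 bits)


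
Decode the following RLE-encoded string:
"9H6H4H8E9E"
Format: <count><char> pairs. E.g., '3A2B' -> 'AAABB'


Expanding each <count><char> pair:
  9H -> 'HHHHHHHHH'
  6H -> 'HHHHHH'
  4H -> 'HHHH'
  8E -> 'EEEEEEEE'
  9E -> 'EEEEEEEEE'

Decoded = HHHHHHHHHHHHHHHHHHHEEEEEEEEEEEEEEEEE


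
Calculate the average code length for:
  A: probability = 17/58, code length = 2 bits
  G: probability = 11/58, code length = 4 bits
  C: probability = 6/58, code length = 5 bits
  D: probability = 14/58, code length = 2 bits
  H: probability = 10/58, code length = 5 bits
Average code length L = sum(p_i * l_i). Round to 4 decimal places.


Weighted contributions p_i * l_i:
  A: (17/58) * 2 = 34/58
  G: (11/58) * 4 = 44/58
  C: (6/58) * 5 = 30/58
  D: (14/58) * 2 = 28/58
  H: (10/58) * 5 = 50/58
Sum = (34 + 44 + 30 + 28 + 50)/58 = 186/58

L = 186/58 = 3.2069 bits/symbol


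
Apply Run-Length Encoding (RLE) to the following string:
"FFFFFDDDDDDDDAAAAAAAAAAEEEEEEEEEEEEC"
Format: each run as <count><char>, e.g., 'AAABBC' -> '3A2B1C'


Scanning runs left to right:
  i=0: run of 'F' x 5 -> '5F'
  i=5: run of 'D' x 8 -> '8D'
  i=13: run of 'A' x 10 -> '10A'
  i=23: run of 'E' x 12 -> '12E'
  i=35: run of 'C' x 1 -> '1C'

RLE = 5F8D10A12E1C


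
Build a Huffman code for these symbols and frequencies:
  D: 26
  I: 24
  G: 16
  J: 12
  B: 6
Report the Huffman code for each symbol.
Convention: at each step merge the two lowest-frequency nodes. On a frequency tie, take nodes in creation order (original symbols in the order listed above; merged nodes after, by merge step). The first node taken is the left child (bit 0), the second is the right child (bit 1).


Huffman tree construction:
Step 1: Merge B(6) + J(12) = 18
Step 2: Merge G(16) + (B+J)(18) = 34
Step 3: Merge I(24) + D(26) = 50
Step 4: Merge (G+(B+J))(34) + (I+D)(50) = 84
Read each symbol's code off the tree from the root (left child = 0, right child = 1).

Codes:
  D: 11 (length 2)
  I: 10 (length 2)
  G: 00 (length 2)
  J: 011 (length 3)
  B: 010 (length 3)
Average code length: 186/84 = 2.2143 bits/symbol


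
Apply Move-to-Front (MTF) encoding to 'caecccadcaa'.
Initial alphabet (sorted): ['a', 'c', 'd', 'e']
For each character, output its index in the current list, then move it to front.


MTF encoding:
'c': index 1 in ['a', 'c', 'd', 'e'] -> ['c', 'a', 'd', 'e']
'a': index 1 in ['c', 'a', 'd', 'e'] -> ['a', 'c', 'd', 'e']
'e': index 3 in ['a', 'c', 'd', 'e'] -> ['e', 'a', 'c', 'd']
'c': index 2 in ['e', 'a', 'c', 'd'] -> ['c', 'e', 'a', 'd']
'c': index 0 in ['c', 'e', 'a', 'd'] -> ['c', 'e', 'a', 'd']
'c': index 0 in ['c', 'e', 'a', 'd'] -> ['c', 'e', 'a', 'd']
'a': index 2 in ['c', 'e', 'a', 'd'] -> ['a', 'c', 'e', 'd']
'd': index 3 in ['a', 'c', 'e', 'd'] -> ['d', 'a', 'c', 'e']
'c': index 2 in ['d', 'a', 'c', 'e'] -> ['c', 'd', 'a', 'e']
'a': index 2 in ['c', 'd', 'a', 'e'] -> ['a', 'c', 'd', 'e']
'a': index 0 in ['a', 'c', 'd', 'e'] -> ['a', 'c', 'd', 'e']


Output: [1, 1, 3, 2, 0, 0, 2, 3, 2, 2, 0]


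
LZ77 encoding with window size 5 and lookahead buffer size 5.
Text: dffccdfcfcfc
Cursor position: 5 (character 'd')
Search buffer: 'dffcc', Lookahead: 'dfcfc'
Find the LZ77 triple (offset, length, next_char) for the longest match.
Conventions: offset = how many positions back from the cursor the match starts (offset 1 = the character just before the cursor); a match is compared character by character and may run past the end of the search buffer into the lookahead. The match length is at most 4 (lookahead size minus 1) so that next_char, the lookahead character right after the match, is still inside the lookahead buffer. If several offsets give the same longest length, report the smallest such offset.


Try each offset into the search buffer:
  offset=1 (pos 4, char 'c'): match length 0
  offset=2 (pos 3, char 'c'): match length 0
  offset=3 (pos 2, char 'f'): match length 0
  offset=4 (pos 1, char 'f'): match length 0
  offset=5 (pos 0, char 'd'): match length 2
Longest match has length 2 at offset 5.
next_char = character at position 5 + 2 = 7 -> 'c'

Best match: offset=5, length=2 (matching 'df' starting at position 0)
LZ77 triple: (5, 2, 'c')


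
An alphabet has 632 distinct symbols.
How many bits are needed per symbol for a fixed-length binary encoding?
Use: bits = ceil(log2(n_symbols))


log2(632) = 9.3038
Bracket: 2^9 = 512 < 632 <= 2^10 = 1024
So ceil(log2(632)) = 10

bits = ceil(log2(632)) = ceil(9.3038) = 10 bits


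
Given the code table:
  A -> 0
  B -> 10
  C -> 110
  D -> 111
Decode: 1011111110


Decoding:
10 -> B
111 -> D
111 -> D
10 -> B


Result: BDDB


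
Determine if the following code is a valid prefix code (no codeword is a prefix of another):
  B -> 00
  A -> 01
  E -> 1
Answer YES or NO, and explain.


Checking each pair (does one codeword prefix another?):
  B='00' vs A='01': no prefix
  B='00' vs E='1': no prefix
  A='01' vs B='00': no prefix
  A='01' vs E='1': no prefix
  E='1' vs B='00': no prefix
  E='1' vs A='01': no prefix
No violation found over all pairs.

YES -- this is a valid prefix code. No codeword is a prefix of any other codeword.


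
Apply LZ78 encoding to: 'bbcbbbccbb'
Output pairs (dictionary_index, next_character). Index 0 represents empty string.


LZ78 encoding steps:
Dictionary: {0: ''}
Step 1: w='' (idx 0), next='b' -> output (0, 'b'), add 'b' as idx 1
Step 2: w='b' (idx 1), next='c' -> output (1, 'c'), add 'bc' as idx 2
Step 3: w='b' (idx 1), next='b' -> output (1, 'b'), add 'bb' as idx 3
Step 4: w='bc' (idx 2), next='c' -> output (2, 'c'), add 'bcc' as idx 4
Step 5: w='bb' (idx 3), end of input -> output (3, '')


Encoded: [(0, 'b'), (1, 'c'), (1, 'b'), (2, 'c'), (3, '')]


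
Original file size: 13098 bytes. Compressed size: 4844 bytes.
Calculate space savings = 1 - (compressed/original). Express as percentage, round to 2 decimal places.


ratio = compressed/original = 4844/13098 = 0.369827
savings = 1 - ratio = 1 - 0.369827 = 0.630173
as a percentage: 0.630173 * 100 = 63.02%

Space savings = 1 - 4844/13098 = 63.02%


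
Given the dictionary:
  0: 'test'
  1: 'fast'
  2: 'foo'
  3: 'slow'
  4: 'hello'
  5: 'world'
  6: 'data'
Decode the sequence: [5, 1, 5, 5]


Look up each index in the dictionary:
  5 -> 'world'
  1 -> 'fast'
  5 -> 'world'
  5 -> 'world'

Decoded: "world fast world world"


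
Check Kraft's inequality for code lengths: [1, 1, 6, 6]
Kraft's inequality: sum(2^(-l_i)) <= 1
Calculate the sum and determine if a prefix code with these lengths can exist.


Sum = 2^(-1) + 2^(-1) + 2^(-6) + 2^(-6)
    = 0.5 + 0.5 + 0.015625 + 0.015625
    = 66/64 = 1.03125
Since 1.03125 > 1, Kraft's inequality is NOT satisfied.
A prefix code with these lengths CANNOT exist.

Kraft sum = 1.03125. Not satisfied.


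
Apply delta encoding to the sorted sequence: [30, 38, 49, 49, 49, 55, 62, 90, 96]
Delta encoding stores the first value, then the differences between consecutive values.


First value: 30
Deltas:
  38 - 30 = 8
  49 - 38 = 11
  49 - 49 = 0
  49 - 49 = 0
  55 - 49 = 6
  62 - 55 = 7
  90 - 62 = 28
  96 - 90 = 6


Delta encoded: [30, 8, 11, 0, 0, 6, 7, 28, 6]


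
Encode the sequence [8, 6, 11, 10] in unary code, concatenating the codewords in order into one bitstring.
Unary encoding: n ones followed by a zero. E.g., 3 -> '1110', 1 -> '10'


Encode each number as n ones followed by a terminating 0:
  8 -> 111111110 (9 bits)
  6 -> 1111110 (7 bits)
  11 -> 111111111110 (12 bits)
  10 -> 11111111110 (11 bits)
Total length = 9 + 7 + 12 + 11 = 39 bits.

Unary([8, 6, 11, 10]) = 111111110111111011111111111011111111110 (39 bits)


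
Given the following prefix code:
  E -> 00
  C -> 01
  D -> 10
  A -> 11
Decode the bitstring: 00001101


Decoding step by step:
Bits 00 -> E
Bits 00 -> E
Bits 11 -> A
Bits 01 -> C


Decoded message: EEAC


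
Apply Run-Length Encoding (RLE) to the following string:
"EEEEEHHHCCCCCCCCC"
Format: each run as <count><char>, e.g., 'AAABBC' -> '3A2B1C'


Scanning runs left to right:
  i=0: run of 'E' x 5 -> '5E'
  i=5: run of 'H' x 3 -> '3H'
  i=8: run of 'C' x 9 -> '9C'

RLE = 5E3H9C


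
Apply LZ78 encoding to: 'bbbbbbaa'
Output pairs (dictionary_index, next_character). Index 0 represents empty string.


LZ78 encoding steps:
Dictionary: {0: ''}
Step 1: w='' (idx 0), next='b' -> output (0, 'b'), add 'b' as idx 1
Step 2: w='b' (idx 1), next='b' -> output (1, 'b'), add 'bb' as idx 2
Step 3: w='bb' (idx 2), next='b' -> output (2, 'b'), add 'bbb' as idx 3
Step 4: w='' (idx 0), next='a' -> output (0, 'a'), add 'a' as idx 4
Step 5: w='a' (idx 4), end of input -> output (4, '')


Encoded: [(0, 'b'), (1, 'b'), (2, 'b'), (0, 'a'), (4, '')]


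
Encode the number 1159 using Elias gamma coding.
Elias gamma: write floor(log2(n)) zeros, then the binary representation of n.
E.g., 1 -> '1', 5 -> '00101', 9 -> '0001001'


num_bits = floor(log2(1159)) + 1 = 11
leading_zeros = num_bits - 1 = 10
binary(1159) = 10010000111

Elias gamma(1159) = '0000000000' + '10010000111' = 000000000010010000111 (21 bits)


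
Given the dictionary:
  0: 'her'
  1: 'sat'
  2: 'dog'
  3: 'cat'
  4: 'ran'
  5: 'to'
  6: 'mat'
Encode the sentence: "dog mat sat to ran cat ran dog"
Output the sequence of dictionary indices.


Look up each word in the dictionary:
  'dog' -> 2
  'mat' -> 6
  'sat' -> 1
  'to' -> 5
  'ran' -> 4
  'cat' -> 3
  'ran' -> 4
  'dog' -> 2

Encoded: [2, 6, 1, 5, 4, 3, 4, 2]


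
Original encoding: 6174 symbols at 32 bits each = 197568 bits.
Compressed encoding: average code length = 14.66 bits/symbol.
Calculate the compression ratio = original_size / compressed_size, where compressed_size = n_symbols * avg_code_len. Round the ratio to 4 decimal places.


original_size = n_symbols * orig_bits = 6174 * 32 = 197568 bits
compressed_size = n_symbols * avg_code_len = 6174 * 14.66 = 90510.84 bits
ratio = original_size / compressed_size = 197568 / 90510.84 = 2.1828

Compression ratio = 2.1828


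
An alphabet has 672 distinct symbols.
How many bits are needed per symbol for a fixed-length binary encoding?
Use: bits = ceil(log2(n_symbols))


log2(672) = 9.3923
Bracket: 2^9 = 512 < 672 <= 2^10 = 1024
So ceil(log2(672)) = 10

bits = ceil(log2(672)) = ceil(9.3923) = 10 bits


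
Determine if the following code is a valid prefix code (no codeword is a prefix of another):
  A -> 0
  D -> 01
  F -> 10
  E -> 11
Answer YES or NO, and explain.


Checking each pair (does one codeword prefix another?):
  A='0' vs D='01': prefix -- VIOLATION

NO -- this is NOT a valid prefix code. A (0) is a prefix of D (01).


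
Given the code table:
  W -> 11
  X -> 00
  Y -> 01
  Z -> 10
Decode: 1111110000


Decoding:
11 -> W
11 -> W
11 -> W
00 -> X
00 -> X


Result: WWWXX


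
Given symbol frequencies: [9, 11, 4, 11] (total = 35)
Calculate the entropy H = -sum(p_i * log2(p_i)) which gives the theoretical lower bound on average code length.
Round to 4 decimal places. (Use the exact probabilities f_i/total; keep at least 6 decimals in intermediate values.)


Per-symbol terms -p_i * log2(p_i) with p_i = f_i/35:
  p = 9/35 = 0.257143: log2(p) = -1.959358, -p*log2(p) = 0.503835
  p = 11/35 = 0.314286: log2(p) = -1.669851, -p*log2(p) = 0.524810
  p = 4/35 = 0.114286: log2(p) = -3.129283, -p*log2(p) = 0.357632
  p = 11/35 = 0.314286: log2(p) = -1.669851, -p*log2(p) = 0.524810
H = 0.503835 + 0.524810 + 0.357632 + 0.524810 = 1.911087

H = 1.9111 bits/symbol


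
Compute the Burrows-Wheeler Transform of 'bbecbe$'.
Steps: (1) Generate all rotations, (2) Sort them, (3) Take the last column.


Rotations (sorted):
  0: $bbecbe -> last char: e
  1: bbecbe$ -> last char: $
  2: be$bbec -> last char: c
  3: becbe$b -> last char: b
  4: cbe$bbe -> last char: e
  5: e$bbecb -> last char: b
  6: ecbe$bb -> last char: b


BWT = e$cbebb


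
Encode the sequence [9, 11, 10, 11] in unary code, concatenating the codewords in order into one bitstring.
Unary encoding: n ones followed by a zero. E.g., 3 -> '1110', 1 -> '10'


Encode each number as n ones followed by a terminating 0:
  9 -> 1111111110 (10 bits)
  11 -> 111111111110 (12 bits)
  10 -> 11111111110 (11 bits)
  11 -> 111111111110 (12 bits)
Total length = 10 + 12 + 11 + 12 = 45 bits.

Unary([9, 11, 10, 11]) = 111111111011111111111011111111110111111111110 (45 bits)


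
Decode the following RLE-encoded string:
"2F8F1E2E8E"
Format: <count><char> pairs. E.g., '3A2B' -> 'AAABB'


Expanding each <count><char> pair:
  2F -> 'FF'
  8F -> 'FFFFFFFF'
  1E -> 'E'
  2E -> 'EE'
  8E -> 'EEEEEEEE'

Decoded = FFFFFFFFFFEEEEEEEEEEE


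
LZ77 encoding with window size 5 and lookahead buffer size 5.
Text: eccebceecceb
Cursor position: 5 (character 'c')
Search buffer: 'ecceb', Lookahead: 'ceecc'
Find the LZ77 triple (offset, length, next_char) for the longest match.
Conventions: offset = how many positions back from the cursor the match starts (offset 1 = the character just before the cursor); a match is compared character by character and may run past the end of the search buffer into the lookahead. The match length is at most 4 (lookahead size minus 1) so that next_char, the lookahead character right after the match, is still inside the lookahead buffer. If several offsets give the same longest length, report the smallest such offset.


Try each offset into the search buffer:
  offset=1 (pos 4, char 'b'): match length 0
  offset=2 (pos 3, char 'e'): match length 0
  offset=3 (pos 2, char 'c'): match length 2
  offset=4 (pos 1, char 'c'): match length 1
  offset=5 (pos 0, char 'e'): match length 0
Longest match has length 2 at offset 3.
next_char = character at position 5 + 2 = 7 -> 'e'

Best match: offset=3, length=2 (matching 'ce' starting at position 2)
LZ77 triple: (3, 2, 'e')


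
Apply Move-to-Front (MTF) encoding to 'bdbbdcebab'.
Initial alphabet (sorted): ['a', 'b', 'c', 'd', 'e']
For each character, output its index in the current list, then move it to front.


MTF encoding:
'b': index 1 in ['a', 'b', 'c', 'd', 'e'] -> ['b', 'a', 'c', 'd', 'e']
'd': index 3 in ['b', 'a', 'c', 'd', 'e'] -> ['d', 'b', 'a', 'c', 'e']
'b': index 1 in ['d', 'b', 'a', 'c', 'e'] -> ['b', 'd', 'a', 'c', 'e']
'b': index 0 in ['b', 'd', 'a', 'c', 'e'] -> ['b', 'd', 'a', 'c', 'e']
'd': index 1 in ['b', 'd', 'a', 'c', 'e'] -> ['d', 'b', 'a', 'c', 'e']
'c': index 3 in ['d', 'b', 'a', 'c', 'e'] -> ['c', 'd', 'b', 'a', 'e']
'e': index 4 in ['c', 'd', 'b', 'a', 'e'] -> ['e', 'c', 'd', 'b', 'a']
'b': index 3 in ['e', 'c', 'd', 'b', 'a'] -> ['b', 'e', 'c', 'd', 'a']
'a': index 4 in ['b', 'e', 'c', 'd', 'a'] -> ['a', 'b', 'e', 'c', 'd']
'b': index 1 in ['a', 'b', 'e', 'c', 'd'] -> ['b', 'a', 'e', 'c', 'd']


Output: [1, 3, 1, 0, 1, 3, 4, 3, 4, 1]


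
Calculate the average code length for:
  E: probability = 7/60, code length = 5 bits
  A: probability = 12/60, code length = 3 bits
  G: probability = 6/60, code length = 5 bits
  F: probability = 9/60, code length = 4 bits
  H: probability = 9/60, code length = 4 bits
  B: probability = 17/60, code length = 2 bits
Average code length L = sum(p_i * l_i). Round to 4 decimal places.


Weighted contributions p_i * l_i:
  E: (7/60) * 5 = 35/60
  A: (12/60) * 3 = 36/60
  G: (6/60) * 5 = 30/60
  F: (9/60) * 4 = 36/60
  H: (9/60) * 4 = 36/60
  B: (17/60) * 2 = 34/60
Sum = (35 + 36 + 30 + 36 + 36 + 34)/60 = 207/60

L = 207/60 = 3.4500 bits/symbol


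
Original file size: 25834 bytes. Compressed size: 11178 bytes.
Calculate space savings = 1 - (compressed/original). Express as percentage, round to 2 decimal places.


ratio = compressed/original = 11178/25834 = 0.432686
savings = 1 - ratio = 1 - 0.432686 = 0.567314
as a percentage: 0.567314 * 100 = 56.73%

Space savings = 1 - 11178/25834 = 56.73%


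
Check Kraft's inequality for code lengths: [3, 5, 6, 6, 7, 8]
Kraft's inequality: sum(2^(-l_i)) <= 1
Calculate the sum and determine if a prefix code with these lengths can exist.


Sum = 2^(-3) + 2^(-5) + 2^(-6) + 2^(-6) + 2^(-7) + 2^(-8)
    = 0.125 + 0.03125 + 0.015625 + 0.015625 + 0.0078125 + 0.00390625
    = 51/256 = 0.19921875
Since 0.19921875 <= 1, Kraft's inequality IS satisfied.
A prefix code with these lengths CAN exist.

Kraft sum = 0.19921875. Satisfied.


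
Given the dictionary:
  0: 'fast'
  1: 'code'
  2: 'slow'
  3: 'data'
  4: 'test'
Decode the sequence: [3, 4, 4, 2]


Look up each index in the dictionary:
  3 -> 'data'
  4 -> 'test'
  4 -> 'test'
  2 -> 'slow'

Decoded: "data test test slow"


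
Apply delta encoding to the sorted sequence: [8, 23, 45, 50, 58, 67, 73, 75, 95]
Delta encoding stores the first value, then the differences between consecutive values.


First value: 8
Deltas:
  23 - 8 = 15
  45 - 23 = 22
  50 - 45 = 5
  58 - 50 = 8
  67 - 58 = 9
  73 - 67 = 6
  75 - 73 = 2
  95 - 75 = 20


Delta encoded: [8, 15, 22, 5, 8, 9, 6, 2, 20]


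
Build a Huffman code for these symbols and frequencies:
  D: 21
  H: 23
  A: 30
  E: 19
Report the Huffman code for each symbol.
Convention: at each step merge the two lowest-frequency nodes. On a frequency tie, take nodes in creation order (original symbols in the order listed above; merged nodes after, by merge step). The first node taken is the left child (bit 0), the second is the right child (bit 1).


Huffman tree construction:
Step 1: Merge E(19) + D(21) = 40
Step 2: Merge H(23) + A(30) = 53
Step 3: Merge (E+D)(40) + (H+A)(53) = 93
Read each symbol's code off the tree from the root (left child = 0, right child = 1).

Codes:
  D: 01 (length 2)
  H: 10 (length 2)
  A: 11 (length 2)
  E: 00 (length 2)
Average code length: 186/93 = 2.0000 bits/symbol


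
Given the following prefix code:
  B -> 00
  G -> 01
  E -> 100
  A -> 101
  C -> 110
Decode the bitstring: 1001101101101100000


Decoding step by step:
Bits 100 -> E
Bits 110 -> C
Bits 110 -> C
Bits 110 -> C
Bits 110 -> C
Bits 00 -> B
Bits 00 -> B


Decoded message: ECCCCBB


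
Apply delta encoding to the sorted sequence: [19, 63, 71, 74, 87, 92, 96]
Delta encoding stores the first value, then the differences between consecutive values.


First value: 19
Deltas:
  63 - 19 = 44
  71 - 63 = 8
  74 - 71 = 3
  87 - 74 = 13
  92 - 87 = 5
  96 - 92 = 4


Delta encoded: [19, 44, 8, 3, 13, 5, 4]


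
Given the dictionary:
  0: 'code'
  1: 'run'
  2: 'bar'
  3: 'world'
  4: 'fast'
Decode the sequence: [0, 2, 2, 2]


Look up each index in the dictionary:
  0 -> 'code'
  2 -> 'bar'
  2 -> 'bar'
  2 -> 'bar'

Decoded: "code bar bar bar"


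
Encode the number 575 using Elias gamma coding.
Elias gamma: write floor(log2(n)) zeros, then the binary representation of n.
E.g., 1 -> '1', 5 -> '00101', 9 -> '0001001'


num_bits = floor(log2(575)) + 1 = 10
leading_zeros = num_bits - 1 = 9
binary(575) = 1000111111

Elias gamma(575) = '000000000' + '1000111111' = 0000000001000111111 (19 bits)


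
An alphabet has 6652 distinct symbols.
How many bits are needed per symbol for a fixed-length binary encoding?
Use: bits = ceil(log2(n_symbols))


log2(6652) = 12.6996
Bracket: 2^12 = 4096 < 6652 <= 2^13 = 8192
So ceil(log2(6652)) = 13

bits = ceil(log2(6652)) = ceil(12.6996) = 13 bits


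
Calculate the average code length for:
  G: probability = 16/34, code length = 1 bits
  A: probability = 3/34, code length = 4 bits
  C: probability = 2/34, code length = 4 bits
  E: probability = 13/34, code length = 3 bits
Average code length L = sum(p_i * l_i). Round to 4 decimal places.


Weighted contributions p_i * l_i:
  G: (16/34) * 1 = 16/34
  A: (3/34) * 4 = 12/34
  C: (2/34) * 4 = 8/34
  E: (13/34) * 3 = 39/34
Sum = (16 + 12 + 8 + 39)/34 = 75/34

L = 75/34 = 2.2059 bits/symbol


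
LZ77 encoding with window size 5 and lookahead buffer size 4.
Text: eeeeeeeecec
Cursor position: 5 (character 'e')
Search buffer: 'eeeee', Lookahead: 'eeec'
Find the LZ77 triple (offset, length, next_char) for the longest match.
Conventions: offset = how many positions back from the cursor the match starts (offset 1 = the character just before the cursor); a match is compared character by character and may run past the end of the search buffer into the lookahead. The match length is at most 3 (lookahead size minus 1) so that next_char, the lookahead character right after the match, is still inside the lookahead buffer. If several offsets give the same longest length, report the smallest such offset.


Try each offset into the search buffer:
  offset=1 (pos 4, char 'e'): match length 3
  offset=2 (pos 3, char 'e'): match length 3
  offset=3 (pos 2, char 'e'): match length 3
  offset=4 (pos 1, char 'e'): match length 3
  offset=5 (pos 0, char 'e'): match length 3
Longest match has length 3, found at offsets 1, 2, 3, 4, 5; take the smallest, offset 1.
next_char = character at position 5 + 3 = 8 -> 'c'

Best match: offset=1, length=3 (matching 'eee' starting at position 4)
LZ77 triple: (1, 3, 'c')


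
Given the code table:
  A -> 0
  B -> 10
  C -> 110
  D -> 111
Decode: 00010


Decoding:
0 -> A
0 -> A
0 -> A
10 -> B


Result: AAAB


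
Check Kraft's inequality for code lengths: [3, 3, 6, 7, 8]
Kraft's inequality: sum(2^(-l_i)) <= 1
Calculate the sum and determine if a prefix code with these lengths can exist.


Sum = 2^(-3) + 2^(-3) + 2^(-6) + 2^(-7) + 2^(-8)
    = 0.125 + 0.125 + 0.015625 + 0.0078125 + 0.00390625
    = 71/256 = 0.27734375
Since 0.27734375 <= 1, Kraft's inequality IS satisfied.
A prefix code with these lengths CAN exist.

Kraft sum = 0.27734375. Satisfied.


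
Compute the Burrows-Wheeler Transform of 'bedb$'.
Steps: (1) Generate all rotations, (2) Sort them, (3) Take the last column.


Rotations (sorted):
  0: $bedb -> last char: b
  1: b$bed -> last char: d
  2: bedb$ -> last char: $
  3: db$be -> last char: e
  4: edb$b -> last char: b


BWT = bd$eb


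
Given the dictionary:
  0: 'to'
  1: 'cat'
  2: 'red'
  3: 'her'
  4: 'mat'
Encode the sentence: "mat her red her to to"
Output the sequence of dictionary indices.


Look up each word in the dictionary:
  'mat' -> 4
  'her' -> 3
  'red' -> 2
  'her' -> 3
  'to' -> 0
  'to' -> 0

Encoded: [4, 3, 2, 3, 0, 0]


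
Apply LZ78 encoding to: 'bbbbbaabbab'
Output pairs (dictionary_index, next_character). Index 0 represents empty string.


LZ78 encoding steps:
Dictionary: {0: ''}
Step 1: w='' (idx 0), next='b' -> output (0, 'b'), add 'b' as idx 1
Step 2: w='b' (idx 1), next='b' -> output (1, 'b'), add 'bb' as idx 2
Step 3: w='bb' (idx 2), next='a' -> output (2, 'a'), add 'bba' as idx 3
Step 4: w='' (idx 0), next='a' -> output (0, 'a'), add 'a' as idx 4
Step 5: w='bba' (idx 3), next='b' -> output (3, 'b'), add 'bbab' as idx 5


Encoded: [(0, 'b'), (1, 'b'), (2, 'a'), (0, 'a'), (3, 'b')]


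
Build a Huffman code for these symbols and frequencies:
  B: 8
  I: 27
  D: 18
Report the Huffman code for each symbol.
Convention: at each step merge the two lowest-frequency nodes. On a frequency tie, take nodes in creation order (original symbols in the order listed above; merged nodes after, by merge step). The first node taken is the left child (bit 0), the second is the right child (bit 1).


Huffman tree construction:
Step 1: Merge B(8) + D(18) = 26
Step 2: Merge (B+D)(26) + I(27) = 53
Read each symbol's code off the tree from the root (left child = 0, right child = 1).

Codes:
  B: 00 (length 2)
  I: 1 (length 1)
  D: 01 (length 2)
Average code length: 79/53 = 1.4906 bits/symbol


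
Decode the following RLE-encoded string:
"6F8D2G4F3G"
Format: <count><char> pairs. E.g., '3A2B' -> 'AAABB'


Expanding each <count><char> pair:
  6F -> 'FFFFFF'
  8D -> 'DDDDDDDD'
  2G -> 'GG'
  4F -> 'FFFF'
  3G -> 'GGG'

Decoded = FFFFFFDDDDDDDDGGFFFFGGG


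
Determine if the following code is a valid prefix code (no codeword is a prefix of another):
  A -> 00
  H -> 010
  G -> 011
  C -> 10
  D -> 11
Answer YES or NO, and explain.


Checking each pair (does one codeword prefix another?):
  A='00' vs H='010': no prefix
  A='00' vs G='011': no prefix
  A='00' vs C='10': no prefix
  A='00' vs D='11': no prefix
  H='010' vs A='00': no prefix
  H='010' vs G='011': no prefix
  H='010' vs C='10': no prefix
  H='010' vs D='11': no prefix
  G='011' vs A='00': no prefix
  G='011' vs H='010': no prefix
  G='011' vs C='10': no prefix
  G='011' vs D='11': no prefix
  C='10' vs A='00': no prefix
  C='10' vs H='010': no prefix
  C='10' vs G='011': no prefix
  C='10' vs D='11': no prefix
  D='11' vs A='00': no prefix
  D='11' vs H='010': no prefix
  D='11' vs G='011': no prefix
  D='11' vs C='10': no prefix
No violation found over all pairs.

YES -- this is a valid prefix code. No codeword is a prefix of any other codeword.


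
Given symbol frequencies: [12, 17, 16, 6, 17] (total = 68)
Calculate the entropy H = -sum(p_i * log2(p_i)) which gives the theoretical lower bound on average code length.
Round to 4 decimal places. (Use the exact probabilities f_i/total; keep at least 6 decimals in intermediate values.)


Per-symbol terms -p_i * log2(p_i) with p_i = f_i/68:
  p = 12/68 = 0.176471: log2(p) = -2.502500, -p*log2(p) = 0.441618
  p = 17/68 = 0.250000: log2(p) = -2.000000, -p*log2(p) = 0.500000
  p = 16/68 = 0.235294: log2(p) = -2.087463, -p*log2(p) = 0.491168
  p = 6/68 = 0.088235: log2(p) = -3.502500, -p*log2(p) = 0.309044
  p = 17/68 = 0.250000: log2(p) = -2.000000, -p*log2(p) = 0.500000
H = 0.441618 + 0.500000 + 0.491168 + 0.309044 + 0.500000 = 2.241830

H = 2.2418 bits/symbol


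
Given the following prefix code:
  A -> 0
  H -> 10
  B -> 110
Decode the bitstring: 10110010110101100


Decoding step by step:
Bits 10 -> H
Bits 110 -> B
Bits 0 -> A
Bits 10 -> H
Bits 110 -> B
Bits 10 -> H
Bits 110 -> B
Bits 0 -> A


Decoded message: HBAHBHBA


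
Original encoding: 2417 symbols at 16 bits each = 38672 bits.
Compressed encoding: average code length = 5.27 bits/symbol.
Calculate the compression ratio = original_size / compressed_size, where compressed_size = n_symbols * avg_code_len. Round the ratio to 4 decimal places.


original_size = n_symbols * orig_bits = 2417 * 16 = 38672 bits
compressed_size = n_symbols * avg_code_len = 2417 * 5.27 = 12737.59 bits
ratio = original_size / compressed_size = 38672 / 12737.59 = 3.0361

Compression ratio = 3.0361


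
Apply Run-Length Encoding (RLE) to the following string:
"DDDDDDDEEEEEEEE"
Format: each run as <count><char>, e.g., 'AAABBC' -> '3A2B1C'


Scanning runs left to right:
  i=0: run of 'D' x 7 -> '7D'
  i=7: run of 'E' x 8 -> '8E'

RLE = 7D8E


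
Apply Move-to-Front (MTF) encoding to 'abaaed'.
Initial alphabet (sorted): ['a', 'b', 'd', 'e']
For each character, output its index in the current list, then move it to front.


MTF encoding:
'a': index 0 in ['a', 'b', 'd', 'e'] -> ['a', 'b', 'd', 'e']
'b': index 1 in ['a', 'b', 'd', 'e'] -> ['b', 'a', 'd', 'e']
'a': index 1 in ['b', 'a', 'd', 'e'] -> ['a', 'b', 'd', 'e']
'a': index 0 in ['a', 'b', 'd', 'e'] -> ['a', 'b', 'd', 'e']
'e': index 3 in ['a', 'b', 'd', 'e'] -> ['e', 'a', 'b', 'd']
'd': index 3 in ['e', 'a', 'b', 'd'] -> ['d', 'e', 'a', 'b']


Output: [0, 1, 1, 0, 3, 3]


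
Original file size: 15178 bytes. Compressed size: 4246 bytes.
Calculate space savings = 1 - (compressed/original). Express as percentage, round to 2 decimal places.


ratio = compressed/original = 4246/15178 = 0.279747
savings = 1 - ratio = 1 - 0.279747 = 0.720253
as a percentage: 0.720253 * 100 = 72.03%

Space savings = 1 - 4246/15178 = 72.03%


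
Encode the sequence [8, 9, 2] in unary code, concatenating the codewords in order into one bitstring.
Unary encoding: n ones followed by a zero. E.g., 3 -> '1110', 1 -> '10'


Encode each number as n ones followed by a terminating 0:
  8 -> 111111110 (9 bits)
  9 -> 1111111110 (10 bits)
  2 -> 110 (3 bits)
Total length = 9 + 10 + 3 = 22 bits.

Unary([8, 9, 2]) = 1111111101111111110110 (22 bits)


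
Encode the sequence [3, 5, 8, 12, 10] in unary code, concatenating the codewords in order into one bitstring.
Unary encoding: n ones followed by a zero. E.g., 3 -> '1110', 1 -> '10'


Encode each number as n ones followed by a terminating 0:
  3 -> 1110 (4 bits)
  5 -> 111110 (6 bits)
  8 -> 111111110 (9 bits)
  12 -> 1111111111110 (13 bits)
  10 -> 11111111110 (11 bits)
Total length = 4 + 6 + 9 + 13 + 11 = 43 bits.

Unary([3, 5, 8, 12, 10]) = 1110111110111111110111111111111011111111110 (43 bits)


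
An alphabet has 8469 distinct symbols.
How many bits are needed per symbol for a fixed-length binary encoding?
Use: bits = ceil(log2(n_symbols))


log2(8469) = 13.048
Bracket: 2^13 = 8192 < 8469 <= 2^14 = 16384
So ceil(log2(8469)) = 14

bits = ceil(log2(8469)) = ceil(13.048) = 14 bits


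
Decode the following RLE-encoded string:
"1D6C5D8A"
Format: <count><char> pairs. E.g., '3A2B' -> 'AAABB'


Expanding each <count><char> pair:
  1D -> 'D'
  6C -> 'CCCCCC'
  5D -> 'DDDDD'
  8A -> 'AAAAAAAA'

Decoded = DCCCCCCDDDDDAAAAAAAA


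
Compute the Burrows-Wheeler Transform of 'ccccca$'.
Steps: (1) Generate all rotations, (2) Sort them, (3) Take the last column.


Rotations (sorted):
  0: $ccccca -> last char: a
  1: a$ccccc -> last char: c
  2: ca$cccc -> last char: c
  3: cca$ccc -> last char: c
  4: ccca$cc -> last char: c
  5: cccca$c -> last char: c
  6: ccccca$ -> last char: $


BWT = accccc$


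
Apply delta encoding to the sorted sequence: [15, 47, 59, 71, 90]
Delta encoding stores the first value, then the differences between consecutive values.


First value: 15
Deltas:
  47 - 15 = 32
  59 - 47 = 12
  71 - 59 = 12
  90 - 71 = 19


Delta encoded: [15, 32, 12, 12, 19]


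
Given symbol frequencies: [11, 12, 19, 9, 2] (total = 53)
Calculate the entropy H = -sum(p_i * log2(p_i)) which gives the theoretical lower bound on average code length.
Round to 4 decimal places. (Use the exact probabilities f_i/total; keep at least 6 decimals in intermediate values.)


Per-symbol terms -p_i * log2(p_i) with p_i = f_i/53:
  p = 11/53 = 0.207547: log2(p) = -2.268489, -p*log2(p) = 0.470818
  p = 12/53 = 0.226415: log2(p) = -2.142958, -p*log2(p) = 0.485198
  p = 19/53 = 0.358491: log2(p) = -1.479993, -p*log2(p) = 0.530564
  p = 9/53 = 0.169811: log2(p) = -2.557995, -p*log2(p) = 0.434377
  p = 2/53 = 0.037736: log2(p) = -4.727920, -p*log2(p) = 0.178412
H = 0.470818 + 0.485198 + 0.530564 + 0.434377 + 0.178412 = 2.099369

H = 2.0994 bits/symbol


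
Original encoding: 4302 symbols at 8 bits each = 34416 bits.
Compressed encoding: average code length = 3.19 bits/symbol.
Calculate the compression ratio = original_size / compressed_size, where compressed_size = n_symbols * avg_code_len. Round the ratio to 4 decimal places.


original_size = n_symbols * orig_bits = 4302 * 8 = 34416 bits
compressed_size = n_symbols * avg_code_len = 4302 * 3.19 = 13723.38 bits
ratio = original_size / compressed_size = 34416 / 13723.38 = 2.5078

Compression ratio = 2.5078


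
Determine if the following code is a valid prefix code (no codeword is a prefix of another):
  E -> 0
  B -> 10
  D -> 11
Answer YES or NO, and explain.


Checking each pair (does one codeword prefix another?):
  E='0' vs B='10': no prefix
  E='0' vs D='11': no prefix
  B='10' vs E='0': no prefix
  B='10' vs D='11': no prefix
  D='11' vs E='0': no prefix
  D='11' vs B='10': no prefix
No violation found over all pairs.

YES -- this is a valid prefix code. No codeword is a prefix of any other codeword.


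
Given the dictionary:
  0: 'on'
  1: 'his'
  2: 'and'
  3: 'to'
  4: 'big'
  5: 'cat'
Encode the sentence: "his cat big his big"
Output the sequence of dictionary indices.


Look up each word in the dictionary:
  'his' -> 1
  'cat' -> 5
  'big' -> 4
  'his' -> 1
  'big' -> 4

Encoded: [1, 5, 4, 1, 4]


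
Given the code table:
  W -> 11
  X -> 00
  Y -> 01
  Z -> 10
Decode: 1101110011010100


Decoding:
11 -> W
01 -> Y
11 -> W
00 -> X
11 -> W
01 -> Y
01 -> Y
00 -> X


Result: WYWXWYYX


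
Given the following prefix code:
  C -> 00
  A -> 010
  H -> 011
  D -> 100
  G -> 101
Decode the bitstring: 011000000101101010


Decoding step by step:
Bits 011 -> H
Bits 00 -> C
Bits 00 -> C
Bits 00 -> C
Bits 101 -> G
Bits 101 -> G
Bits 010 -> A


Decoded message: HCCCGGA


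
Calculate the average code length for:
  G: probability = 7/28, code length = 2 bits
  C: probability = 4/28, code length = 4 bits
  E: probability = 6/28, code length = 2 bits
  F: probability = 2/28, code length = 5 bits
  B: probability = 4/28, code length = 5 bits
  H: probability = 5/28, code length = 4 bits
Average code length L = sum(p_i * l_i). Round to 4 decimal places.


Weighted contributions p_i * l_i:
  G: (7/28) * 2 = 14/28
  C: (4/28) * 4 = 16/28
  E: (6/28) * 2 = 12/28
  F: (2/28) * 5 = 10/28
  B: (4/28) * 5 = 20/28
  H: (5/28) * 4 = 20/28
Sum = (14 + 16 + 12 + 10 + 20 + 20)/28 = 92/28

L = 92/28 = 3.2857 bits/symbol


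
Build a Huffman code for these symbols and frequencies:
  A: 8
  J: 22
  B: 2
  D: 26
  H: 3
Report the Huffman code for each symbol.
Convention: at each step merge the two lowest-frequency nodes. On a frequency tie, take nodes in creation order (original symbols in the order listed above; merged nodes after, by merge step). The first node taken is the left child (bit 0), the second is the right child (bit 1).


Huffman tree construction:
Step 1: Merge B(2) + H(3) = 5
Step 2: Merge (B+H)(5) + A(8) = 13
Step 3: Merge ((B+H)+A)(13) + J(22) = 35
Step 4: Merge D(26) + (((B+H)+A)+J)(35) = 61
Read each symbol's code off the tree from the root (left child = 0, right child = 1).

Codes:
  A: 101 (length 3)
  J: 11 (length 2)
  B: 1000 (length 4)
  D: 0 (length 1)
  H: 1001 (length 4)
Average code length: 114/61 = 1.8689 bits/symbol


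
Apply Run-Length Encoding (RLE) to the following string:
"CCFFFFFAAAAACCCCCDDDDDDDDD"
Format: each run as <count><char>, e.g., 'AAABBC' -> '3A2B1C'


Scanning runs left to right:
  i=0: run of 'C' x 2 -> '2C'
  i=2: run of 'F' x 5 -> '5F'
  i=7: run of 'A' x 5 -> '5A'
  i=12: run of 'C' x 5 -> '5C'
  i=17: run of 'D' x 9 -> '9D'

RLE = 2C5F5A5C9D


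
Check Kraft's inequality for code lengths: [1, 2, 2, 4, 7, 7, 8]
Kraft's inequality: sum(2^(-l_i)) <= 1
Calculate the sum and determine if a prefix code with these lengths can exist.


Sum = 2^(-1) + 2^(-2) + 2^(-2) + 2^(-4) + 2^(-7) + 2^(-7) + 2^(-8)
    = 0.5 + 0.25 + 0.25 + 0.0625 + 0.0078125 + 0.0078125 + 0.00390625
    = 277/256 = 1.08203125
Since 1.08203125 > 1, Kraft's inequality is NOT satisfied.
A prefix code with these lengths CANNOT exist.

Kraft sum = 1.08203125. Not satisfied.


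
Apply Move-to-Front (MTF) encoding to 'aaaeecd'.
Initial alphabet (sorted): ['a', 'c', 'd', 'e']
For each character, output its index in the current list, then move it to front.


MTF encoding:
'a': index 0 in ['a', 'c', 'd', 'e'] -> ['a', 'c', 'd', 'e']
'a': index 0 in ['a', 'c', 'd', 'e'] -> ['a', 'c', 'd', 'e']
'a': index 0 in ['a', 'c', 'd', 'e'] -> ['a', 'c', 'd', 'e']
'e': index 3 in ['a', 'c', 'd', 'e'] -> ['e', 'a', 'c', 'd']
'e': index 0 in ['e', 'a', 'c', 'd'] -> ['e', 'a', 'c', 'd']
'c': index 2 in ['e', 'a', 'c', 'd'] -> ['c', 'e', 'a', 'd']
'd': index 3 in ['c', 'e', 'a', 'd'] -> ['d', 'c', 'e', 'a']


Output: [0, 0, 0, 3, 0, 2, 3]


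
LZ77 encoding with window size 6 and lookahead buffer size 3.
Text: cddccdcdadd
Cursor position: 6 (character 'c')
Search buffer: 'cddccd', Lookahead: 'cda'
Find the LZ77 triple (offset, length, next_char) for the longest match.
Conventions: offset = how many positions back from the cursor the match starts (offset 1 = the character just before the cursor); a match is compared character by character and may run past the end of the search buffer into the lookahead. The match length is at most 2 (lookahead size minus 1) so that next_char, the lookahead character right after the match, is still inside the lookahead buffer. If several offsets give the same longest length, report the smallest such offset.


Try each offset into the search buffer:
  offset=1 (pos 5, char 'd'): match length 0
  offset=2 (pos 4, char 'c'): match length 2
  offset=3 (pos 3, char 'c'): match length 1
  offset=4 (pos 2, char 'd'): match length 0
  offset=5 (pos 1, char 'd'): match length 0
  offset=6 (pos 0, char 'c'): match length 2
Longest match has length 2, found at offsets 2, 6; take the smallest, offset 2.
next_char = character at position 6 + 2 = 8 -> 'a'

Best match: offset=2, length=2 (matching 'cd' starting at position 4)
LZ77 triple: (2, 2, 'a')


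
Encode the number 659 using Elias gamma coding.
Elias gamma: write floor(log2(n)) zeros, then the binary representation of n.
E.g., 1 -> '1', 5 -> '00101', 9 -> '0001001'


num_bits = floor(log2(659)) + 1 = 10
leading_zeros = num_bits - 1 = 9
binary(659) = 1010010011

Elias gamma(659) = '000000000' + '1010010011' = 0000000001010010011 (19 bits)


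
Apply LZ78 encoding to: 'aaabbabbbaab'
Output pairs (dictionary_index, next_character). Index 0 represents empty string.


LZ78 encoding steps:
Dictionary: {0: ''}
Step 1: w='' (idx 0), next='a' -> output (0, 'a'), add 'a' as idx 1
Step 2: w='a' (idx 1), next='a' -> output (1, 'a'), add 'aa' as idx 2
Step 3: w='' (idx 0), next='b' -> output (0, 'b'), add 'b' as idx 3
Step 4: w='b' (idx 3), next='a' -> output (3, 'a'), add 'ba' as idx 4
Step 5: w='b' (idx 3), next='b' -> output (3, 'b'), add 'bb' as idx 5
Step 6: w='ba' (idx 4), next='a' -> output (4, 'a'), add 'baa' as idx 6
Step 7: w='b' (idx 3), end of input -> output (3, '')


Encoded: [(0, 'a'), (1, 'a'), (0, 'b'), (3, 'a'), (3, 'b'), (4, 'a'), (3, '')]


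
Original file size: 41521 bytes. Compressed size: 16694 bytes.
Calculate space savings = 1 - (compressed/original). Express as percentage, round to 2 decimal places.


ratio = compressed/original = 16694/41521 = 0.402062
savings = 1 - ratio = 1 - 0.402062 = 0.597938
as a percentage: 0.597938 * 100 = 59.79%

Space savings = 1 - 16694/41521 = 59.79%


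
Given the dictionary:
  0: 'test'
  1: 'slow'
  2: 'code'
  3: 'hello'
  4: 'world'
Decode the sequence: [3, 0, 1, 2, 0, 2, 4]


Look up each index in the dictionary:
  3 -> 'hello'
  0 -> 'test'
  1 -> 'slow'
  2 -> 'code'
  0 -> 'test'
  2 -> 'code'
  4 -> 'world'

Decoded: "hello test slow code test code world"
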